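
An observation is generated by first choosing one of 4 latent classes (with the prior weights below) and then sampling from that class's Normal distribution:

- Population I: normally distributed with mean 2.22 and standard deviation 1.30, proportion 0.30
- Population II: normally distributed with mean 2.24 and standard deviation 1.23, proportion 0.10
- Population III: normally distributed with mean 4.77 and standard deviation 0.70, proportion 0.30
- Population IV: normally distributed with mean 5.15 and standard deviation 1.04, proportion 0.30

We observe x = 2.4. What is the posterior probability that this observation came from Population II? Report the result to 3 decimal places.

0.252

The responsibility of component k is π_k f_k(x) divided by Σ_j π_j f_j(x).
Evaluate each component's likelihood at the observed value:
  L_I = (1/(1.30·√(2π)))·exp(−(2.4−2.22)²/(2·1.30²)) = 0.306879·exp(-0.00959) = 0.303951
  L_II = (1/(1.23·√(2π)))·exp(−(2.4−2.24)²/(2·1.23²)) = 0.324343·exp(-0.00846) = 0.321611
  L_III = (1/(0.70·√(2π)))·exp(−(2.4−4.77)²/(2·0.70²)) = 0.569918·exp(-5.73153) = 0.00184774
  L_IV = (1/(1.04·√(2π)))·exp(−(2.4−5.15)²/(2·1.04²)) = 0.383598·exp(-3.49598) = 0.0116303
Unnormalised posteriors:
  π_I·L_I = 0.30 × 0.303951 = 0.0911853
  π_II·L_II = 0.10 × 0.321611 = 0.0321611
  π_III·L_III = 0.30 × 0.00184774 = 0.000554321
  π_IV·L_IV = 0.30 × 0.0116303 = 0.0034891
Evidence: 0.0911853 + 0.0321611 + 0.000554321 + 0.0034891 = 0.12739
P(Population II | x) ≈ 0.252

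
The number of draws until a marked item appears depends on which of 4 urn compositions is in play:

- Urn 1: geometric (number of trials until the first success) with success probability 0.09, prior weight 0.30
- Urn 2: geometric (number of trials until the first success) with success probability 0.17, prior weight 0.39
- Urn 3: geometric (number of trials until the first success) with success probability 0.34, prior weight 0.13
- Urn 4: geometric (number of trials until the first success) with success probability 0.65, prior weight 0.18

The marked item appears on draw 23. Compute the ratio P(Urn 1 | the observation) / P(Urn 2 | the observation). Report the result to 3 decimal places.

3.083

Posterior odds = (π_i f_i(x)) / (π_j f_j(x)); the normalising sum cancels.
Component likelihoods at x = 23:
  p_1 = 0.09·(1−0.09)^22 = 0.09·0.125577 = 0.0113019
  p_2 = 0.17·(1−0.17)^22 = 0.17·0.0165851 = 0.00281947
  p_3 = 0.34·(1−0.34)^22 = 0.34·0.000107144 = 3.64289e-05
  p_4 = 0.65·(1−0.65)^22 = 0.65·9.32174e-11 = 6.05913e-11
Posterior odds = (π_1·p_1) / (π_2·p_2) = (0.30·0.0113019) / (0.39·0.00281947) = 0.00339058 / 0.00109959 ≈ 3.083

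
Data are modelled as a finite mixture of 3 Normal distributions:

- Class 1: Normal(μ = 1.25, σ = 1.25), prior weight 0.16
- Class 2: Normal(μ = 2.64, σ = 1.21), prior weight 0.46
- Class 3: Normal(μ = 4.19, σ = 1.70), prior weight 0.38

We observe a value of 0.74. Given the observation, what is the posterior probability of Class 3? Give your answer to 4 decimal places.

0.1109

Posterior ∝ prior × likelihood, so P(k | x) ∝ π_k f_k(x); normalise over all components.
Normal densities:
  L_1 = (1/(1.25·√(2π)))·exp(−(0.74−1.25)²/(2·1.25²)) = 0.319154·exp(-0.08323) = 0.293665
  L_2 = (1/(1.21·√(2π)))·exp(−(0.74−2.64)²/(2·1.21²)) = 0.329704·exp(-1.23284) = 0.0960969
  L_3 = (1/(1.70·√(2π)))·exp(−(0.74−4.19)²/(2·1.70²)) = 0.234672·exp(-2.05926) = 0.0299321
Prior × likelihood for each component:
  π_1·L_1 = 0.16 × 0.293665 = 0.0469865
  π_2·L_2 = 0.46 × 0.0960969 = 0.0442046
  π_3·L_3 = 0.38 × 0.0299321 = 0.0113742
Marginal: 0.0469865 + 0.0442046 + 0.0113742 = 0.102565
So the posterior for Class 3 is 0.0113742 / 0.102565 ≈ 0.1109.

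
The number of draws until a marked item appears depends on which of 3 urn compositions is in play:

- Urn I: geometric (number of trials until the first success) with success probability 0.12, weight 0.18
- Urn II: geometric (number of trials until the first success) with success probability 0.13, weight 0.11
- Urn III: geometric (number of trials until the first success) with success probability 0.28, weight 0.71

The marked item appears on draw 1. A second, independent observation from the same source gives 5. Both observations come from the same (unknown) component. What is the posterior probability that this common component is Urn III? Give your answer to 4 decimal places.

0.8510

By Bayes' theorem, P(k | x) = w_k f_k(x) / Σ_j w_j f_j(x).
Since both observations come from the same component, the likelihood for component k is f_k(x₁)·f_k(x₂).
  p_I = [0.12·(1−0.12)^0 = 0.12·1 = 0.12] × [0.0719634] = 0.00863561
  p_II = [0.13·(1−0.13)^0 = 0.13·1 = 0.13] × [0.0744767] = 0.00968197
  p_III = [0.28·(1−0.28)^0 = 0.28·1 = 0.28] × [0.0752468] = 0.0210691
Unnormalised posteriors:
  w_I·p_I = 0.18 × 0.00863561 = 0.00155441
  w_II·p_II = 0.11 × 0.00968197 = 0.00106502
  w_III·p_III = 0.71 × 0.0210691 = 0.0149591
Evidence: 0.00155441 + 0.00106502 + 0.0149591 = 0.0175785
P(Urn III | x₁,x₂) = 0.0149591 / 0.0175785 ≈ 0.8510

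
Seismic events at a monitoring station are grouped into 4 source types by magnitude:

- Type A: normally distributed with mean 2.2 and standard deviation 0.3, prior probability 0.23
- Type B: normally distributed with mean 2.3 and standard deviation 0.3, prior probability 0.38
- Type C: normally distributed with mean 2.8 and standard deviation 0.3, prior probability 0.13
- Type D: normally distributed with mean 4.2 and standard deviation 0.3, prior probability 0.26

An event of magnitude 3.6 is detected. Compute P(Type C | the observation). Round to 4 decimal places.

0.0954

The responsibility of component k is π_k f_k(x) divided by Σ_j π_j f_j(x).
Component likelihoods at x = 3.6:
  f_A = 2.48202e-05
  f_B = 0.000111236
  f_C = 0.0379866
  f_D = 0.17997
Multiply by the mixture weights:
  π_A·f_A = 0.23 × 2.48202e-05 = 5.70864e-06
  π_B·f_B = 0.38 × 0.000111236 = 4.22698e-05
  π_C·f_C = 0.13 × 0.0379866 = 0.00493826
  π_D·f_D = 0.26 × 0.17997 = 0.0467922
Normaliser: 5.70864e-06 + 4.22698e-05 + 0.00493826 + 0.0467922 = 0.0517784
P(Type C | x) = 0.00493826 / 0.0517784 ≈ 0.0954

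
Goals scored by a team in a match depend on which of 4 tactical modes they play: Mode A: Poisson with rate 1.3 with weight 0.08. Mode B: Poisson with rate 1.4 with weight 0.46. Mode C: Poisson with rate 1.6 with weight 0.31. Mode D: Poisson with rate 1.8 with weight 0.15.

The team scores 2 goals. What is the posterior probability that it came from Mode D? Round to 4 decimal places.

Apply Bayes' rule: the posterior for each component is proportional to its prior times its likelihood at x.
Component likelihoods at x = 2 goals:
  f_A = e^(−1.3)·1.3^2/2! = 0.230289
  f_B = e^(−1.4)·1.4^2/2! = 0.241665
  f_C = e^(−1.6)·1.6^2/2! = 0.258428
  f_D = e^(−1.8)·1.8^2/2! = 0.267784
Unnormalised posteriors:
  π_A·f_A = 0.08 × 0.230289 = 0.0184231
  π_B·f_B = 0.46 × 0.241665 = 0.111166
  π_C·f_C = 0.31 × 0.258428 = 0.0801125
  π_D·f_D = 0.15 × 0.267784 = 0.0401676
Marginal: 0.0184231 + 0.111166 + 0.0801125 + 0.0401676 = 0.249869
P(Mode D | 2 goals) = 0.0401676 / 0.249869 ≈ 0.1608

0.1608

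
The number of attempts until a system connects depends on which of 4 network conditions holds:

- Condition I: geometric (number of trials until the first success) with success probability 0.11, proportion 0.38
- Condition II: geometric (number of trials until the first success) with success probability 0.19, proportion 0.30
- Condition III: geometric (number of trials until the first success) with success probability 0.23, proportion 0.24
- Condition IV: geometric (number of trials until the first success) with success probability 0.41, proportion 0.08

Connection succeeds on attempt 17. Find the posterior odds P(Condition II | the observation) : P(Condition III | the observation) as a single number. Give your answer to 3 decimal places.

The posterior odds equal the prior odds times the likelihood ratio: (w_i/w_j)·(f_i(x)/f_j(x)).
Geometric probabilities:
  f_I = 0.0170464
  f_II = 0.006524
  f_III = 0.0035122
  f_IV = 8.83926e-05
Posterior odds = (w_II·f_II) / (w_III·f_III) = (0.30·0.006524) / (0.24·0.0035122) = 0.0019572 / 0.000842928 ≈ 2.322

2.322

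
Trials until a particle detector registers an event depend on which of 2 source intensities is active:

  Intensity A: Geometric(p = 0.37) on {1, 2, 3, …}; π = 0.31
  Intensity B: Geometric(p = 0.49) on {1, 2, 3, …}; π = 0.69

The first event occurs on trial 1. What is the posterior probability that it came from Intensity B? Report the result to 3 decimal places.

0.747

Apply Bayes' rule: the posterior for each component is proportional to its prior times its likelihood at x.
Component likelihoods at x = 1:
  L_A = 0.37
  L_B = 0.49
Multiply by the mixture weights:
  P(Z=A)·L_A = 0.31 × 0.37 = 0.1147
  P(Z=B)·L_B = 0.69 × 0.49 = 0.3381
Evidence: 0.1147 + 0.3381 = 0.4528
P(Intensity B | x) = 0.3381 / 0.4528 ≈ 0.747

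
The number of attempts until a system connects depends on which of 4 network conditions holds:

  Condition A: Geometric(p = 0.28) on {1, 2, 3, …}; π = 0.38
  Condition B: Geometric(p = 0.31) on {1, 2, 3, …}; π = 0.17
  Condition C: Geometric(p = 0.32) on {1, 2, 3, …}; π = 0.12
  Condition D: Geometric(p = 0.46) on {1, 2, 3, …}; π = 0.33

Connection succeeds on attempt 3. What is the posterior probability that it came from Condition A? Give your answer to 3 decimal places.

0.388

By Bayes' theorem, P(k | x) = P(Z=k) f_k(x) / Σ_j P(Z=j) f_j(x).
Component likelihoods at x = 3:
  p_A = 0.28·(1−0.28)^2 = 0.28·0.5184 = 0.145152
  p_B = 0.31·(1−0.31)^2 = 0.31·0.4761 = 0.147591
  p_C = 0.32·(1−0.32)^2 = 0.32·0.4624 = 0.147968
  p_D = 0.46·(1−0.46)^2 = 0.46·0.2916 = 0.134136
Unnormalised posteriors:
  P(Z=A)·p_A = 0.38 × 0.145152 = 0.0551578
  P(Z=B)·p_B = 0.17 × 0.147591 = 0.0250905
  P(Z=C)·p_C = 0.12 × 0.147968 = 0.0177562
  P(Z=D)·p_D = 0.33 × 0.134136 = 0.0442649
Sum: 0.0551578 + 0.0250905 + 0.0177562 + 0.0442649 = 0.142269
P(Condition A | the observation) = 0.0551578 / 0.142269 ≈ 0.388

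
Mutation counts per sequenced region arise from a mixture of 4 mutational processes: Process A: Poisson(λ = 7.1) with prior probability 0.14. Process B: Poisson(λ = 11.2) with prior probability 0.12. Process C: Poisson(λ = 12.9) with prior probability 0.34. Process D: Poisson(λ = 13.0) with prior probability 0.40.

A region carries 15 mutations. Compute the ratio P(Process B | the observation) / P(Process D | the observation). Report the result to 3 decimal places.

0.194

The posterior odds equal the prior odds times the likelihood ratio: (π_i/π_j)·(f_i(x)/f_j(x)).
Poisson probabilities:
  f_A = 0.00370582
  f_B = 0.0572364
  f_C = 0.0870858
  f_D = 0.0884754
Odds = (0.12/0.40) × (0.0572364/0.0884754) = 0.3 × 0.646919 ≈ 0.194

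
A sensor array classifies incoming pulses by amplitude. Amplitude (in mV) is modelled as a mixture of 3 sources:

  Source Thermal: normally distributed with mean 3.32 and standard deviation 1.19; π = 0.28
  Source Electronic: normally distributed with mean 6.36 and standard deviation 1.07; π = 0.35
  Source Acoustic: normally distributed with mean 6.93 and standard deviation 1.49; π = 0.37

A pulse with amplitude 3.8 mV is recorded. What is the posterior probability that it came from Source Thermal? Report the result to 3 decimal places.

P(component k | x) = P(Z=k)·f_k(x) / marginal(x), where marginal(x) = Σ_j P(Z=j)·f_j(x).
Evaluate each component's likelihood at the observed value:
  L_Thermal = (1/(1.19·√(2π)))·exp(−(3.8−3.32)²/(2·1.19²)) = 0.335246·exp(-0.08135) = 0.309053
  L_Electronic = (1/(1.07·√(2π)))·exp(−(3.8−6.36)²/(2·1.07²)) = 0.372843·exp(-2.86208) = 0.0213078
  L_Acoustic = (1/(1.49·√(2π)))·exp(−(3.8−6.93)²/(2·1.49²)) = 0.267746·exp(-2.20641) = 0.0294776
Unnormalised posteriors:
  P(Z=Thermal)·L_Thermal = 0.28 × 0.309053 = 0.0865349
  P(Z=Electronic)·L_Electronic = 0.35 × 0.0213078 = 0.00745774
  P(Z=Acoustic)·L_Acoustic = 0.37 × 0.0294776 = 0.0109067
Sum: 0.0865349 + 0.00745774 + 0.0109067 = 0.104899
So the posterior for Source Thermal is 0.0865349 / 0.104899 ≈ 0.825.

0.825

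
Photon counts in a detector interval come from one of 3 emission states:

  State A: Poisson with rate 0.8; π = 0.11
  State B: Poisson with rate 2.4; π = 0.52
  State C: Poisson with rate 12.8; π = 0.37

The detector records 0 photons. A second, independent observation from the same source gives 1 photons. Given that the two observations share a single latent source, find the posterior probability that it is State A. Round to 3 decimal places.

0.634

The responsibility of component k is w_k f_k(x) divided by Σ_j w_j f_j(x).
Since both observations come from the same component, the likelihood for component k is f_k(x₁)·f_k(x₂).
  L_A = [0.449329] × [0.359463] = 0.161517
  L_B = [0.090718] × [0.217723] = 0.0197514
  L_C = [2.76077e-06] × [3.53379e-05] = 9.75599e-11
Prior × likelihood for each component:
  w_A·L_A = 0.11 × 0.161517 = 0.0177669
  w_B·L_B = 0.52 × 0.0197514 = 0.0102707
  w_C·L_C = 0.37 × 9.75599e-11 = 3.60972e-11
Marginal: 0.0177669 + 0.0102707 + 3.60972e-11 = 0.0280376
P(State A | x) ≈ 0.634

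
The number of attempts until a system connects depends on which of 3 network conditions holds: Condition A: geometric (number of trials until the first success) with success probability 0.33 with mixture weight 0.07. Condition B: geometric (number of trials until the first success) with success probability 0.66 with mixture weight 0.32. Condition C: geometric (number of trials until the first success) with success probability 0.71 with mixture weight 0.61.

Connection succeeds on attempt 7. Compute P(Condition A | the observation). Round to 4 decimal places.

Apply Bayes' rule: the posterior for each component is proportional to its prior times its likelihood at x.
Component likelihoods at x = 7:
  L_A = 0.0298513
  L_B = 0.00101957
  L_C = 0.000422325
Weight by the priors:
  π_A·L_A = 0.07 × 0.0298513 = 0.00208959
  π_B·L_B = 0.32 × 0.00101957 = 0.000326263
  π_C·L_C = 0.61 × 0.000422325 = 0.000257618
Marginal: 0.00208959 + 0.000326263 + 0.000257618 = 0.00267347
So the posterior for Condition A is 0.00208959 / 0.00267347 ≈ 0.7816.

0.7816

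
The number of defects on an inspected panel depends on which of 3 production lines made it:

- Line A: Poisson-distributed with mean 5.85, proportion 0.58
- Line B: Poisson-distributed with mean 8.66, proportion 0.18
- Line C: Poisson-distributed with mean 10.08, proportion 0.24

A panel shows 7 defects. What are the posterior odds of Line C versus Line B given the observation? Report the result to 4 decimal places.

The posterior odds equal the prior odds times the likelihood ratio: (P(Z=i)/P(Z=j))·(f_i(x)/f_j(x)).
Evaluate each component's likelihood at the observed value:
  L_A = e^(−5.85)·5.85^7/7! = 0.133979
  L_B = e^(−8.66)·8.66^7/7! = 0.125662
  L_C = e^(−10.08)·10.08^7/7! = 0.0879235
Odds = (0.24/0.18) × (0.0879235/0.125662) = 1.33333 × 0.699681 ≈ 0.9329

0.9329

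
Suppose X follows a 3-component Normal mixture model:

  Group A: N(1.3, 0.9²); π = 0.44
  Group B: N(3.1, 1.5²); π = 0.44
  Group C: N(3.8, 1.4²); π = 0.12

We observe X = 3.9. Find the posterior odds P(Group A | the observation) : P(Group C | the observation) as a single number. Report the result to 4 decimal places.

0.0881

Posterior odds = (π_i f_i(x)) / (π_j f_j(x)); the normalising sum cancels.
Evaluate each component's likelihood at the observed value:
  L_A = 0.00683009
  L_B = 0.230703
  L_C = 0.284233
0.00300524 / 0.0341079 ≈ 0.0881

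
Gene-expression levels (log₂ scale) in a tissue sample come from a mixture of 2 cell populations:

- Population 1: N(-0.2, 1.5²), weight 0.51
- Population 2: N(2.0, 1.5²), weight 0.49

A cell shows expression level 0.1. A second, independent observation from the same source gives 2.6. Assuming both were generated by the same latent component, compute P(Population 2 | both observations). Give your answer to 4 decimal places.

P(component k | x) = w_k·f_k(x) / marginal(x), where marginal(x) = Σ_j w_j·f_j(x).
Since both observations come from the same component, the likelihood for component k is f_k(x₁)·f_k(x₂).
  f_1 = [(1/(1.5·√(2π)))·exp(−(0.1−-0.2)²/(2·1.5²)) = 0.265962·exp(-0.02000) = 0.260695] × [0.0465781] = 0.0121427
  f_2 = [(1/(1.5·√(2π)))·exp(−(0.1−2.0)²/(2·1.5²)) = 0.265962·exp(-0.80222) = 0.119239] × [0.245513] = 0.0292748
Weight by the priors:
  w_1·f_1 = 0.51 × 0.0121427 = 0.00619276
  w_2·f_2 = 0.49 × 0.0292748 = 0.0143446
Sum: 0.00619276 + 0.0143446 = 0.0205374
Responsibility of Population 2: 0.0143446 / 0.0205374 ≈ 0.6985

0.6985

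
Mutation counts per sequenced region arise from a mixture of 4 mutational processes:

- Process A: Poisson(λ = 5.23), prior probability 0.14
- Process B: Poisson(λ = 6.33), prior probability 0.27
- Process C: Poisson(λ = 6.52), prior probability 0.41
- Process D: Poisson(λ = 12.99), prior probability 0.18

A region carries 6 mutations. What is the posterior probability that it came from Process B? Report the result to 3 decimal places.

By Bayes' theorem, P(k | x) = π_k f_k(x) / Σ_j π_j f_j(x).
Evaluate each component's likelihood at the observed value:
  p_A = e^(−5.23)·5.23^6/6! = 0.152166
  p_B = e^(−6.33)·6.33^6/6! = 0.159223
  p_C = e^(−6.52)·6.52^6/6! = 0.157236
  p_D = e^(−12.99)·12.99^6/6! = 0.0152348
Prior × likelihood for each component:
  π_A·p_A = 0.14 × 0.152166 = 0.0213032
  π_B·p_B = 0.27 × 0.159223 = 0.0429902
  π_C·p_C = 0.41 × 0.157236 = 0.0644669
  π_D·p_D = 0.18 × 0.0152348 = 0.00274227
Sum: 0.0213032 + 0.0429902 + 0.0644669 + 0.00274227 = 0.131503
P(Process B | data) = 0.0429902 / 0.131503 ≈ 0.327

0.327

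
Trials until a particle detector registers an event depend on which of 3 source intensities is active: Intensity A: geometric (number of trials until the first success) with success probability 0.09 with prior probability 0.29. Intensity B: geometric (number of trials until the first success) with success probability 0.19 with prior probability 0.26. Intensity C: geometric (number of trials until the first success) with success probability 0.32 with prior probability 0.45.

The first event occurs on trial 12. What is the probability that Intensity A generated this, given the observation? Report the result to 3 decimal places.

By Bayes' theorem, P(k | x) = w_k f_k(x) / Σ_j w_j f_j(x).
Geometric probabilities:
  p_A = 0.09·(1−0.09)^11 = 0.09·0.354369 = 0.0318932
  p_B = 0.19·(1−0.19)^11 = 0.19·0.0984771 = 0.0187106
  p_C = 0.32·(1−0.32)^11 = 0.32·0.0143747 = 0.0045999
Multiply by the mixture weights:
  w_A·p_A = 0.29 × 0.0318932 = 0.00924902
  w_B·p_B = 0.26 × 0.0187106 = 0.00486477
  w_C·p_C = 0.45 × 0.0045999 = 0.00206995
Denominator: 0.00924902 + 0.00486477 + 0.00206995 = 0.0161837
So the posterior for Intensity A is 0.00924902 / 0.0161837 ≈ 0.572.

0.572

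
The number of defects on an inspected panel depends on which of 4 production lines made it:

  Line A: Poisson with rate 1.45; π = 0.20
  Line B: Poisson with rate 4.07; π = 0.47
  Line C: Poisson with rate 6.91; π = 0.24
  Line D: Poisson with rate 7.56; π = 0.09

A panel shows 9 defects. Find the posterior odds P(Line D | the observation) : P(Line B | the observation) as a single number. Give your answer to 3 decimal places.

1.537

Since P(k|x) ∝ P(Z=k) f_k(x), the posterior odds are P(Z=i) f_i(x) / (P(Z=j) f_j(x)).
Evaluate each component's likelihood at the observed value:
  p_A = e^(−1.45)·1.45^9/9! = 1.83156e-05
  p_B = e^(−4.07)·4.07^9/9! = 0.0144214
  p_C = e^(−6.91)·6.91^9/9! = 0.0987562
  p_D = e^(−7.56)·7.56^9/9! = 0.115789
Posterior odds = (P(Z=D)·p_D) / (P(Z=B)·p_B) = (0.09·0.115789) / (0.47·0.0144214) = 0.010421 / 0.00677807 ≈ 1.537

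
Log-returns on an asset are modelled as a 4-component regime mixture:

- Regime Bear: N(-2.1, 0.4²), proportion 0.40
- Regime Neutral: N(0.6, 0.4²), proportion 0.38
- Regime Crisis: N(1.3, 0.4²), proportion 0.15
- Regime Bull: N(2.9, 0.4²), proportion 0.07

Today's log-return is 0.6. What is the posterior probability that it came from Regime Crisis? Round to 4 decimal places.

0.0787

Posterior ∝ prior × likelihood, so P(k | x) ∝ w_k f_k(x); normalise over all components.
Evaluate each component's likelihood at the observed value:
  L_Bear = 1.27373e-10
  L_Neutral = 0.997356
  L_Crisis = 0.215693
  L_Bull = 6.59811e-08
Multiply by the mixture weights:
  w_Bear·L_Bear = 0.40 × 1.27373e-10 = 5.09494e-11
  w_Neutral·L_Neutral = 0.38 × 0.997356 = 0.378995
  w_Crisis·L_Crisis = 0.15 × 0.215693 = 0.032354
  w_Bull·L_Bull = 0.07 × 6.59811e-08 = 4.61868e-09
Denominator: 5.09494e-11 + 0.378995 + 0.032354 + 4.61868e-09 = 0.411349
P(Regime Crisis | x) = 0.032354 / 0.411349 ≈ 0.0787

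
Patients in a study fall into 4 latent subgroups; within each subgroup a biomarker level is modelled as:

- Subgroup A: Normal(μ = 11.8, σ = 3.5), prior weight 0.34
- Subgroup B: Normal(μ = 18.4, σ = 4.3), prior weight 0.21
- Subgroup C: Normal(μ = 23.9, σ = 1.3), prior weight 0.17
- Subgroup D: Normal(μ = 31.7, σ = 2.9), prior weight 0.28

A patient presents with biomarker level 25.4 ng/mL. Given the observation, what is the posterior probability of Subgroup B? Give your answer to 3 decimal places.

By Bayes' theorem, P(k | x) = π_k f_k(x) / Σ_j π_j f_j(x).
Normal densities:
  L_A = (1/(3.5·√(2π)))·exp(−(25.4−11.8)²/(2·3.5²)) = 0.113984·exp(-7.54939) = 6.00046e-05
  L_B = (1/(4.3·√(2π)))·exp(−(25.4−18.4)²/(2·4.3²)) = 0.092777·exp(-1.32504) = 0.0246595
  L_C = (1/(1.3·√(2π)))·exp(−(25.4−23.9)²/(2·1.3²)) = 0.306879·exp(-0.66568) = 0.157712
  L_D = (1/(2.9·√(2π)))·exp(−(25.4−31.7)²/(2·2.9²)) = 0.137566·exp(-2.35969) = 0.0129931
Multiply by the mixture weights:
  π_A·L_A = 0.34 × 6.00046e-05 = 2.04016e-05
  π_B·L_B = 0.21 × 0.0246595 = 0.00517849
  π_C·L_C = 0.17 × 0.157712 = 0.0268111
  π_D·L_D = 0.28 × 0.0129931 = 0.00363806
Denominator: 2.04016e-05 + 0.00517849 + 0.0268111 + 0.00363806 = 0.035648
So the posterior for Subgroup B is 0.00517849 / 0.035648 ≈ 0.145.

0.145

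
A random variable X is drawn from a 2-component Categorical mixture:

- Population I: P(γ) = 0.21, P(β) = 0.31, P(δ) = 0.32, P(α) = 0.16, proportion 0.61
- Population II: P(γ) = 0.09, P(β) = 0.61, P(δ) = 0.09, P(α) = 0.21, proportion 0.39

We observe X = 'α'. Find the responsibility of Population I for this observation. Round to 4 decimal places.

0.5437

Apply Bayes' rule: the posterior for each component is proportional to its prior times its likelihood at x.
Categorical probabilities:
  f_I = P(α | comp) = 0.16
  f_II = P(α | comp) = 0.21
Weight by the priors:
  w_I·f_I = 0.61 × 0.16 = 0.0976
  w_II·f_II = 0.39 × 0.21 = 0.0819
Sum: 0.0976 + 0.0819 = 0.1795
Responsibility of Population I: 0.0976 / 0.1795 ≈ 0.5437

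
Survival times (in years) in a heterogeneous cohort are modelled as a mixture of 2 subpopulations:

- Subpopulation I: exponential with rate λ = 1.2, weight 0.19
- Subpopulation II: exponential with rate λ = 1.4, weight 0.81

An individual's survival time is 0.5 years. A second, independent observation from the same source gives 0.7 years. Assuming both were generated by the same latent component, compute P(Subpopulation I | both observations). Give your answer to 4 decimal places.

0.1797

Apply Bayes' rule: the posterior for each component is proportional to its prior times its likelihood at x.
Since both observations come from the same component, the likelihood for component k is f_k(x₁)·f_k(x₂).
  L_I = [1.2·e^(−1.2·0.5) = 1.2·e^(−0.6000) = 0.658574] × [0.518053] = 0.341176
  L_II = [1.4·e^(−1.4·0.5) = 1.4·e^(−0.7000) = 0.695219] × [0.525436] = 0.365293
Weight by the priors:
  π_I·L_I = 0.19 × 0.341176 = 0.0648234
  π_II·L_II = 0.81 × 0.365293 = 0.295887
Marginal: 0.0648234 + 0.295887 = 0.360711
P(Subpopulation I | data) ≈ 0.1797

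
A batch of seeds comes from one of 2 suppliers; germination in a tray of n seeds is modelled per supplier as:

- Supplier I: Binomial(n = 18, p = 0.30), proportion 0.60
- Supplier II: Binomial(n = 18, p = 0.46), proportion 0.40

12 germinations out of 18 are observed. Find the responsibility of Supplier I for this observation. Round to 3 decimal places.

0.040

Apply Bayes' rule: the posterior for each component is proportional to its prior times its likelihood at x.
Evaluate each component's likelihood at the observed value:
  f_I = 0.00116069
  f_II = 0.0413169
Unnormalised posteriors:
  π_I·f_I = 0.60 × 0.00116069 = 0.000696412
  π_II·f_II = 0.40 × 0.0413169 = 0.0165268
Sum: 0.000696412 + 0.0165268 = 0.0172232
So the posterior for Supplier I is 0.000696412 / 0.0172232 ≈ 0.040.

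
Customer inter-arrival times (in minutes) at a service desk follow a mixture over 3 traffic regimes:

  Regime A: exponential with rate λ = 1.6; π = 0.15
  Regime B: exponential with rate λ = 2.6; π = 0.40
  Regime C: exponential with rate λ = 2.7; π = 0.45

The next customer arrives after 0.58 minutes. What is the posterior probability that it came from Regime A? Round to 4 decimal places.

0.1639

The responsibility of component k is P(Z=k) f_k(x) divided by Σ_j P(Z=j) f_j(x).
Exponential densities:
  p_A = 1.6·e^(−1.6·0.58) = 1.6·e^(−0.9280) = 0.63255
  p_B = 2.6·e^(−2.6·0.58) = 2.6·e^(−1.5080) = 0.575516
  p_C = 2.7·e^(−2.7·0.58) = 2.7·e^(−1.5660) = 0.563973
Weight by the priors:
  P(Z=A)·p_A = 0.15 × 0.63255 = 0.0948825
  P(Z=B)·p_B = 0.40 × 0.575516 = 0.230206
  P(Z=C)·p_C = 0.45 × 0.563973 = 0.253788
Normaliser: 0.0948825 + 0.230206 + 0.253788 = 0.578877
P(Regime A | the observation) ≈ 0.1639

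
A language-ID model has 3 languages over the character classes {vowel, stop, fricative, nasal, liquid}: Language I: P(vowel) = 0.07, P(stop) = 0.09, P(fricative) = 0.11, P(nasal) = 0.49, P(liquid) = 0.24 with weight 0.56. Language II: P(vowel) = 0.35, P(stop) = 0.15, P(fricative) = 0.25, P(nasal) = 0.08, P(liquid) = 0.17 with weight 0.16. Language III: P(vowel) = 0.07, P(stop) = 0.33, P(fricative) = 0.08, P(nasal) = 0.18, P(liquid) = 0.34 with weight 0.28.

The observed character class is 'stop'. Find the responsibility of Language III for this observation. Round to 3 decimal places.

By Bayes' theorem, P(k | x) = π_k f_k(x) / Σ_j π_j f_j(x).
Component likelihoods at x = 'stop':
  L_I = 0.09
  L_II = 0.15
  L_III = 0.33
Weight by the priors:
  π_I·L_I = 0.56 × 0.09 = 0.0504
  π_II·L_II = 0.16 × 0.15 = 0.024
  π_III·L_III = 0.28 × 0.33 = 0.0924
Denominator: 0.0504 + 0.024 + 0.0924 = 0.1668
Responsibility of Language III: 0.0924 / 0.1668 ≈ 0.554

0.554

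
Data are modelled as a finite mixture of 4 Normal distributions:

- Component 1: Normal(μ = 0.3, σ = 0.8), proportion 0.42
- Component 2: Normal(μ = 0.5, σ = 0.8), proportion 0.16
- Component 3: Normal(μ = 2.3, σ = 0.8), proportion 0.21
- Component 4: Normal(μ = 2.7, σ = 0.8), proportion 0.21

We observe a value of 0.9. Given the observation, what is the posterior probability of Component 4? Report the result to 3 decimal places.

0.032

Posterior ∝ prior × likelihood, so P(k | x) ∝ π_k f_k(x); normalise over all components.
Component likelihoods at x = 0.9:
  f_1 = 0.376422
  f_2 = 0.440082
  f_3 = 0.107847
  f_4 = 0.0396746
Prior × likelihood for each component:
  π_1·f_1 = 0.42 × 0.376422 = 0.158097
  π_2·f_2 = 0.16 × 0.440082 = 0.0704131
  π_3·f_3 = 0.21 × 0.107847 = 0.0226478
  π_4·f_4 = 0.21 × 0.0396746 = 0.00833166
Marginal: 0.158097 + 0.0704131 + 0.0226478 + 0.00833166 = 0.25949
P(Component 4 | the observation) ≈ 0.032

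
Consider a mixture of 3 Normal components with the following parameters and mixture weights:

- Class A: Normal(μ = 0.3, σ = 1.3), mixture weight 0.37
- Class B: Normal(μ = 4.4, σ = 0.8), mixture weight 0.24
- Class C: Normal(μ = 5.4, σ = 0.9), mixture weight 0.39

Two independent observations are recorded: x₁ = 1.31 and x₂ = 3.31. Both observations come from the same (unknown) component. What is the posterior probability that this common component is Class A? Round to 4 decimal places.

P(component k | x) = w_k·f_k(x) / marginal(x), where marginal(x) = Σ_j w_j·f_j(x).
Since both observations come from the same component, the likelihood for component k is f_k(x₁)·f_k(x₂).
  p_A = [0.226931] × [0.02103] = 0.00477237
  p_B = [0.000287224] × [0.197109] = 5.66145e-05
  p_C = [1.45261e-05] × [0.0298988] = 4.34312e-07
Weight by the priors:
  w_A·p_A = 0.37 × 0.00477237 = 0.00176578
  w_B·p_B = 0.24 × 5.66145e-05 = 1.35875e-05
  w_C·p_C = 0.39 × 4.34312e-07 = 1.69382e-07
Normaliser: 0.00176578 + 1.35875e-05 + 1.69382e-07 = 0.00177953
Responsibility of Class A: 0.00176578 / 0.00177953 ≈ 0.9923

0.9923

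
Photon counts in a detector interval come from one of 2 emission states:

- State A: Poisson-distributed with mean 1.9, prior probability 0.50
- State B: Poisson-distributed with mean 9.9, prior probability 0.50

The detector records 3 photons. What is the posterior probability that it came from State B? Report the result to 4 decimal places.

0.0453

The responsibility of component k is π_k f_k(x) divided by Σ_j π_j f_j(x).
Evaluate each component's likelihood at the observed value:
  L_A = e^(−1.9)·1.9^3/3! = 0.170982
  L_B = e^(−9.9)·9.9^3/3! = 0.00811407
Unnormalised posteriors:
  π_A·L_A = 0.50 × 0.170982 = 0.0854909
  π_B·L_B = 0.50 × 0.00811407 = 0.00405704
Sum: 0.0854909 + 0.00405704 = 0.089548
So the posterior for State B is 0.00405704 / 0.089548 ≈ 0.0453.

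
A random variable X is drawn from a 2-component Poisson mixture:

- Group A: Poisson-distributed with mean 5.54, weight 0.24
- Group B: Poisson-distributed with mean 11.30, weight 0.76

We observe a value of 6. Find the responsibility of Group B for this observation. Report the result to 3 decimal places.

The responsibility of component k is P(Z=k) f_k(x) divided by Σ_j P(Z=j) f_j(x).
Poisson probabilities:
  L_A = 0.157665
  L_B = 0.0357775
Multiply by the mixture weights:
  P(Z=A)·L_A = 0.24 × 0.157665 = 0.0378395
  P(Z=B)·L_B = 0.76 × 0.0357775 = 0.0271909
Sum: 0.0378395 + 0.0271909 = 0.0650305
Responsibility of Group B: 0.0271909 / 0.0650305 ≈ 0.418

0.418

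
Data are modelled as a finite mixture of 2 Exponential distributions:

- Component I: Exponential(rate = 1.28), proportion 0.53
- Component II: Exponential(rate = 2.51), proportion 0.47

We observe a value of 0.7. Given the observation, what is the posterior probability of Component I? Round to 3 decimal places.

The responsibility of component k is w_k f_k(x) divided by Σ_j w_j f_j(x).
Exponential densities:
  f_I = 1.28·e^(−1.28·0.7) = 1.28·e^(−0.8960) = 0.522495
  f_II = 2.51·e^(−2.51·0.7) = 2.51·e^(−1.7570) = 0.43313
Multiply by the mixture weights:
  w_I·f_I = 0.53 × 0.522495 = 0.276922
  w_II·f_II = 0.47 × 0.43313 = 0.203571
Normaliser: 0.276922 + 0.203571 = 0.480493
Responsibility of Component I: 0.276922 / 0.480493 ≈ 0.576

0.576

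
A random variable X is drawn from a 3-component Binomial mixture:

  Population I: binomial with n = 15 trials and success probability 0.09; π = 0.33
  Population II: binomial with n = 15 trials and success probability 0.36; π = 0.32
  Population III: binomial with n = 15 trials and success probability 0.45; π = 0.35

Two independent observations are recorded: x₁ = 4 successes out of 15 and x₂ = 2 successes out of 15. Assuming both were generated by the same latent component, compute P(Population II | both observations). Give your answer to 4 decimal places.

0.4379

By Bayes' theorem, P(k | x) = π_k f_k(x) / Σ_j π_j f_j(x).
Since both observations come from the same component, the likelihood for component k is f_k(x₁)·f_k(x₂).
  L_I = [0.0317364] × [0.249582] = 0.00792083
  L_II = [0.16917] × [0.0411277] = 0.00695755
  L_III = [0.077978] × [0.00896044] = 0.000698717
Multiply by the mixture weights:
  π_I·L_I = 0.33 × 0.00792083 = 0.00261387
  π_II·L_II = 0.32 × 0.00695755 = 0.00222642
  π_III·L_III = 0.35 × 0.000698717 = 0.000244551
Evidence: 0.00261387 + 0.00222642 + 0.000244551 = 0.00508484
Responsibility of Population II: 0.00222642 / 0.00508484 ≈ 0.4379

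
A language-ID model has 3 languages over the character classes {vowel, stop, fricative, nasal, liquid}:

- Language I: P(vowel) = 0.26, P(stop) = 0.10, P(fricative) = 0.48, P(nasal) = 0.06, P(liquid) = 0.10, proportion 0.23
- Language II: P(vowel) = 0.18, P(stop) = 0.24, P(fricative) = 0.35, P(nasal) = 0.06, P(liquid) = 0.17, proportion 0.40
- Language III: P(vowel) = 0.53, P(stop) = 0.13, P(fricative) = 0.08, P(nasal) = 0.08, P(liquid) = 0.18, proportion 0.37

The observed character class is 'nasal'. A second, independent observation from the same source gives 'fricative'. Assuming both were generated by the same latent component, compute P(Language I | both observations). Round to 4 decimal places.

0.3809

P(component k | x) = π_k·f_k(x) / marginal(x), where marginal(x) = Σ_j π_j·f_j(x).
Since both observations come from the same component, the likelihood for component k is f_k(x₁)·f_k(x₂).
  p_I = [P(nasal | comp) = 0.06] × [0.48] = 0.0288
  p_II = [P(nasal | comp) = 0.06] × [0.35] = 0.021
  p_III = [P(nasal | comp) = 0.08] × [0.08] = 0.0064
Weight by the priors:
  π_I·p_I = 0.23 × 0.0288 = 0.006624
  π_II·p_II = 0.40 × 0.021 = 0.0084
  π_III·p_III = 0.37 × 0.0064 = 0.002368
Evidence: 0.006624 + 0.0084 + 0.002368 = 0.017392
P(Language I | data) ≈ 0.3809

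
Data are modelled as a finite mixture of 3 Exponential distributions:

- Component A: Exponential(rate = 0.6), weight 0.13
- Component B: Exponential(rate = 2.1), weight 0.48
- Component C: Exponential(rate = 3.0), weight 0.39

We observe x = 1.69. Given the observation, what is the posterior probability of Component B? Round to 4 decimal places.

Posterior ∝ prior × likelihood, so P(k | x) ∝ P(Z=k) f_k(x); normalise over all components.
Component likelihoods at x = 1.69:
  p_A = 0.6·e^(−0.6·1.69) = 0.6·e^(−1.0140) = 0.217659
  p_B = 2.1·e^(−2.1·1.69) = 2.1·e^(−3.5490) = 0.0603821
  p_C = 3.0·e^(−3.0·1.69) = 3.0·e^(−5.0700) = 0.0188473
Weight by the priors:
  P(Z=A)·p_A = 0.13 × 0.217659 = 0.0282957
  P(Z=B)·p_B = 0.48 × 0.0603821 = 0.0289834
  P(Z=C)·p_C = 0.39 × 0.0188473 = 0.00735043
Evidence: 0.0282957 + 0.0289834 + 0.00735043 = 0.0646295
P(Component B | x) = 0.0289834 / 0.0646295 ≈ 0.4485

0.4485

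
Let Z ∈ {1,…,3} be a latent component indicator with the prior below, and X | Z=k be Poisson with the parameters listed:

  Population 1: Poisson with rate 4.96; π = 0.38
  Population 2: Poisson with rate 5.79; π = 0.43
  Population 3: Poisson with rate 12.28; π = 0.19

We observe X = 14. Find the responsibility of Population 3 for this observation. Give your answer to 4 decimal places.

P(component k | x) = π_k·f_k(x) / marginal(x), where marginal(x) = Σ_j π_j·f_j(x).
Evaluate each component's likelihood at the observed value:
  p_1 = 0.000438768
  p_2 = 0.00166927
  p_3 = 0.0944567
Multiply by the mixture weights:
  π_1·p_1 = 0.38 × 0.000438768 = 0.000166732
  π_2·p_2 = 0.43 × 0.00166927 = 0.000717786
  π_3·p_3 = 0.19 × 0.0944567 = 0.0179468
Marginal: 0.000166732 + 0.000717786 + 0.0179468 = 0.0188313
P(Population 3 | data) ≈ 0.9530

0.9530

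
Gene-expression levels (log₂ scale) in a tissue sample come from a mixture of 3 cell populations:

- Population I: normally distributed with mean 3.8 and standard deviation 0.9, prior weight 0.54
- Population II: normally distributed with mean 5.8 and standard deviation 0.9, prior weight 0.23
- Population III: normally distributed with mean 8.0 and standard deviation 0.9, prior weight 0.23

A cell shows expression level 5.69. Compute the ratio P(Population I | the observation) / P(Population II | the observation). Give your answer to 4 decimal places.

0.2608

Only the two components matter; the odds are (π_i f_i(x)) / (π_j f_j(x)).
Evaluate each component's likelihood at the observed value:
  f_I = (1/(0.9·√(2π)))·exp(−(5.69−3.8)²/(2·0.9²)) = 0.443269·exp(-2.20500) = 0.0488707
  f_II = (1/(0.9·√(2π)))·exp(−(5.69−5.8)²/(2·0.9²)) = 0.443269·exp(-0.00747) = 0.439971
  f_III = (1/(0.9·√(2π)))·exp(−(5.69−8.0)²/(2·0.9²)) = 0.443269·exp(-3.29389) = 0.0164494
Posterior odds = (π_I·f_I) / (π_II·f_II) = (0.54·0.0488707) / (0.23·0.439971) = 0.0263902 / 0.101193 ≈ 0.2608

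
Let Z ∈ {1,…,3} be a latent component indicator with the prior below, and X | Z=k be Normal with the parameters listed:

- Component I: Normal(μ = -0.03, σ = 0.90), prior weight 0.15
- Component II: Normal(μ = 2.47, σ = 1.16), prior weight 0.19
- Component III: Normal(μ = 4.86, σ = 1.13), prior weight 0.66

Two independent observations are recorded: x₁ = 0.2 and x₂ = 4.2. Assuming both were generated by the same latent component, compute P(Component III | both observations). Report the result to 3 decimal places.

The responsibility of component k is π_k f_k(x) divided by Σ_j π_j f_j(x).
Since both observations come from the same component, the likelihood for component k is f_k(x₁)·f_k(x₂).
  f_I = [(1/(0.90·√(2π)))·exp(−(0.2−-0.03)²/(2·0.90²)) = 0.443269·exp(-0.03265) = 0.429028] × [7.07758e-06] = 3.03648e-06
  f_II = [(1/(1.16·√(2π)))·exp(−(0.2−2.47)²/(2·1.16²)) = 0.343916·exp(-1.91472) = 0.0506873] × [0.113102] = 0.00573283
  f_III = [(1/(1.13·√(2π)))·exp(−(0.2−4.86)²/(2·1.13²)) = 0.353046·exp(-8.50325) = 7.16007e-05] × [0.297683] = 2.13143e-05
Unnormalised posteriors:
  π_I·f_I = 0.15 × 3.03648e-06 = 4.55473e-07
  π_II·f_II = 0.19 × 0.00573283 = 0.00108924
  π_III·f_III = 0.66 × 2.13143e-05 = 1.40674e-05
Evidence: 4.55473e-07 + 0.00108924 + 1.40674e-05 = 0.00110376
Responsibility of Component III: 1.40674e-05 / 0.00110376 ≈ 0.013

0.013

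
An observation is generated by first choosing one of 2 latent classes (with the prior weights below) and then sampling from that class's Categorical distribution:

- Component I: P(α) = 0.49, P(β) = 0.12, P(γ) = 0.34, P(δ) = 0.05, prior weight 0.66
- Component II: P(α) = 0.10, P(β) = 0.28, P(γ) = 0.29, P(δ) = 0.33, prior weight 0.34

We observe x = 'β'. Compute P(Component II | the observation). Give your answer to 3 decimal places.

Apply Bayes' rule: the posterior for each component is proportional to its prior times its likelihood at x.
Evaluate each component's likelihood at the observed value:
  f_I = P(β | comp) = 0.12
  f_II = P(β | comp) = 0.28
Multiply by the mixture weights:
  P(Z=I)·f_I = 0.66 × 0.12 = 0.0792
  P(Z=II)·f_II = 0.34 × 0.28 = 0.0952
Denominator: 0.0792 + 0.0952 = 0.1744
P(Component II | 'β') = 0.0952 / 0.1744 ≈ 0.546

0.546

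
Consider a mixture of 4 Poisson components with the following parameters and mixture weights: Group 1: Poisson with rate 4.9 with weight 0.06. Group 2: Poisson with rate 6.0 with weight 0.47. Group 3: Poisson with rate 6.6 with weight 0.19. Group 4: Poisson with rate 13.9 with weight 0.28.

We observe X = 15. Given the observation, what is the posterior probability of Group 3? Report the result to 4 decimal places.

The responsibility of component k is π_k f_k(x) divided by Σ_j π_j f_j(x).
Evaluate each component's likelihood at the observed value:
  p_1 = 0.000128351
  p_2 = 0.000891256
  p_3 = 0.00204322
  p_4 = 0.0981814
Multiply by the mixture weights:
  π_1·p_1 = 0.06 × 0.000128351 = 7.70105e-06
  π_2·p_2 = 0.47 × 0.000891256 = 0.00041889
  π_3·p_3 = 0.19 × 0.00204322 = 0.000388212
  π_4·p_4 = 0.28 × 0.0981814 = 0.0274908
Sum: 7.70105e-06 + 0.00041889 + 0.000388212 + 0.0274908 = 0.0283056
Responsibility of Group 3: 0.000388212 / 0.0283056 ≈ 0.0137

0.0137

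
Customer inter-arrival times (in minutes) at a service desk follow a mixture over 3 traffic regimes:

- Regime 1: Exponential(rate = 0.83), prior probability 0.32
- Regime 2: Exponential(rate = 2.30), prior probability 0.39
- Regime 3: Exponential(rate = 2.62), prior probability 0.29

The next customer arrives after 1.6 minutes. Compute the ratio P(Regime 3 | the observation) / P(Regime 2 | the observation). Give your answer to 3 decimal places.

The posterior odds equal the prior odds times the likelihood ratio: (π_i/π_j)·(f_i(x)/f_j(x)).
Component likelihoods at x = 1.6 minutes:
  f_1 = 0.83·e^(−0.83·1.6) = 0.83·e^(−1.3280) = 0.219956
  f_2 = 2.30·e^(−2.30·1.6) = 2.30·e^(−3.6800) = 0.0580128
  f_3 = 2.62·e^(−2.62·1.6) = 2.62·e^(−4.1920) = 0.039604
Posterior odds = (π_3·f_3) / (π_2·f_2) = (0.29·0.039604) / (0.39·0.0580128) = 0.0114852 / 0.022625 ≈ 0.508

0.508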